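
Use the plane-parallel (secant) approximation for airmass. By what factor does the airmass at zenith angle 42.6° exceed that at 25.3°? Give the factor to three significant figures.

X(42.6°)/X(25.3°) = sec 42.6° / sec 25.3° = cos 25.3° / cos 42.6° = 0.9041/0.7361 = 1.2282.

1.23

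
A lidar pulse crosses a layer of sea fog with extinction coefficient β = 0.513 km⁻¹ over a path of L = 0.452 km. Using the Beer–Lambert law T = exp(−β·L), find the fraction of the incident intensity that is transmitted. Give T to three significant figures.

τ = β·L = 0.513 × 0.452 = 0.2319.
T = exp(−0.2319) = 0.7930.

0.793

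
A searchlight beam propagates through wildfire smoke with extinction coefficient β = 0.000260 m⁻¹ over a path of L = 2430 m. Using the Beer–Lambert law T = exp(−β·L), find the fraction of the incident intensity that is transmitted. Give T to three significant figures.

τ = β·L = 0.000260 × 2430 = 0.6318.
T = exp(−0.6318) = 0.5316.

0.532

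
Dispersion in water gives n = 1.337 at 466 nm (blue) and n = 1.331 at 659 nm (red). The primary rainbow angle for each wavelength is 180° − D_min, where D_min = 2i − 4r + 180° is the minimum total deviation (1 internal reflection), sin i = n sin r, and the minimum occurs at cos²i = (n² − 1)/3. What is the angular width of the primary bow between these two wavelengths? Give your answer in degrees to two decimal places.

At 466 nm (n = 1.337): cos²i = 0.26252 → i = 59.178°, r = 39.964°, D_min = 138.500°, rainbow angle = 41.500°.
At 659 nm (n = 1.331): cos²i = 0.25719 → i = 59.527°, r = 40.356°, D_min = 137.630°, rainbow angle = 42.370°.
Angular width = |41.500° − 42.370°| = 0.870°.

0.87°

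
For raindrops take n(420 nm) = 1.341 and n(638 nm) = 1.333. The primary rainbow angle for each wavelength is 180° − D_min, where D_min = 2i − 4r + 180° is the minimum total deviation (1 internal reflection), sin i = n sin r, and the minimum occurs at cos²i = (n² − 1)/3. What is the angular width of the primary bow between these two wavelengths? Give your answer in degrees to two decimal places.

At 420 nm (n = 1.341): cos²i = 0.26609 → i = 58.946°, r = 39.705°, D_min = 139.071°, rainbow angle = 40.929°.
At 638 nm (n = 1.333): cos²i = 0.25896 → i = 59.410°, r = 40.225°, D_min = 137.922°, rainbow angle = 42.078°.
Angular width = |40.929° − 42.078°| = 1.149°.

1.15°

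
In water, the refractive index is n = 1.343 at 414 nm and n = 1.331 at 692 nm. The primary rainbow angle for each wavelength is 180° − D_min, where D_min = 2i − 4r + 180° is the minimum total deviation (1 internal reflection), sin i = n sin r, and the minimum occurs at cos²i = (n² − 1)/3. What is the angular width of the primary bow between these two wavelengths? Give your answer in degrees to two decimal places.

At 414 nm (n = 1.343): cos²i = 0.26788 → i = 58.830°, r = 39.577°, D_min = 139.354°, rainbow angle = 40.646°.
At 692 nm (n = 1.331): cos²i = 0.25719 → i = 59.527°, r = 40.356°, D_min = 137.630°, rainbow angle = 42.370°.
Angular width = |40.646° − 42.370°| = 1.724°.

1.72°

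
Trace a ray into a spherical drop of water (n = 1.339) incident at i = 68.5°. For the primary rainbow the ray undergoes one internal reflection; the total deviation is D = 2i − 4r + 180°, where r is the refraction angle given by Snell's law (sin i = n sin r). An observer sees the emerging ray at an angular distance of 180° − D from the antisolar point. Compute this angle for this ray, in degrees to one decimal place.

sin r = sin 68.5° / 1.339 = 0.9304/1.339 = 0.6949; r = 44.02°.
D = 2·68.5° − 4·44.02° + 180° = 137.00° − 176.06° + 180° = 140.94°.
Angle from antisolar point = 180° − D = 39.06°.

39.1°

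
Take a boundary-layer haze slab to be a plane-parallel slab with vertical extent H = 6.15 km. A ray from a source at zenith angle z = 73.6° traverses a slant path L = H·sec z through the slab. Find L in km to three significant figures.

21.8 km

sec z = 1/cos 73.6° = 3.5418.
L = 6.15 × 3.5418 = 21.782 km.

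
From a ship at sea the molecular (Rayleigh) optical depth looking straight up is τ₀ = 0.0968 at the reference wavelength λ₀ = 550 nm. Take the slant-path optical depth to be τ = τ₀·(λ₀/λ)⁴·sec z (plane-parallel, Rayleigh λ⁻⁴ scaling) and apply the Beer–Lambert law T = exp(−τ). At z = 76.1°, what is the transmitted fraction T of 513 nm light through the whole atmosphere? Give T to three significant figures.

0.587

sec 76.1° = 4.1627.
τ = 0.0968 × (550/513)⁴ × 4.1627 = 0.0968 × 1.3212 × 4.1627 = 0.5324.
T = exp(−0.5324) = 0.5872.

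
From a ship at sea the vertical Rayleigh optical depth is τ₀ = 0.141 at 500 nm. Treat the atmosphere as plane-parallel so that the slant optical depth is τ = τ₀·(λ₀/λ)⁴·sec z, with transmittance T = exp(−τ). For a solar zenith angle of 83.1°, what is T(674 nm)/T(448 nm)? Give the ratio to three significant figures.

4.33

Airmass: sec 83.1° = 8.3238.
τ(674 nm) = 0.141 × (500/674)⁴ × 8.3238 = 0.141 × 0.3029 × 8.3238 = 0.3555.
τ(448 nm) = 0.141 × (500/448)⁴ × 8.3238 = 0.141 × 1.5516 × 8.3238 = 1.8210.
T(674)/T(448) = exp(τ_B − τ_A) = exp(1.4655) = 4.3299.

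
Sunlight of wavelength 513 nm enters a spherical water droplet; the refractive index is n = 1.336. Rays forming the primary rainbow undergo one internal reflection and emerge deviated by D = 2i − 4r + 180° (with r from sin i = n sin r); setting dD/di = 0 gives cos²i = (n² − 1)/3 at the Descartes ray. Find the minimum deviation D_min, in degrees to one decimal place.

138.4°

cos²i = (1.78490 − 1)/3 = 0.26163; i = arccos(0.51150) = 59.236°.
sin r = sin 59.236°/1.336 = 0.64318; r = 40.029°.
D_min = 2·59.236° − 4·40.029° + 180° = 138.356°.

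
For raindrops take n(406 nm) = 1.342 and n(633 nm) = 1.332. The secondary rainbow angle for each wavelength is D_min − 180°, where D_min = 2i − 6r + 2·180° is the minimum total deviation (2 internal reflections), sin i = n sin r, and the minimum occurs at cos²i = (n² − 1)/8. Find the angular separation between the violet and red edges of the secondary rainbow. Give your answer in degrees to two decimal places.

2.59°

At 406 nm (n = 1.342): cos²i = 0.10012 → i = 71.554°, r = 44.981°, D_min = 233.222°, rainbow angle = 53.222°.
At 633 nm (n = 1.332): cos²i = 0.09678 → i = 71.875°, r = 45.520°, D_min = 230.628°, rainbow angle = 50.628°.
Angular width = |53.222° − 50.628°| = 2.594°.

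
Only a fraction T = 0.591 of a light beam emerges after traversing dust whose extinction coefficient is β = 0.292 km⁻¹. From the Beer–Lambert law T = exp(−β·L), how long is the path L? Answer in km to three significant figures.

Beer–Lambert: T = exp(−βL) ⇒ L = −ln(T)/β = −ln(0.591)/0.292 = 0.5259/0.292 = 1.801 km.

1.80 km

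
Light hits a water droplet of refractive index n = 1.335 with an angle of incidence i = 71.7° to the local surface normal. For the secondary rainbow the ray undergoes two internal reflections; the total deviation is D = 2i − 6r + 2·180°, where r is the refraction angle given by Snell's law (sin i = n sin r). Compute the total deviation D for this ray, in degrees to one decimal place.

231.4°

sin r = sin 71.7° / 1.335 = 0.9494/1.335 = 0.7112; r = 45.33°.
D = 2·71.7° − 6·45.33° + 2·180° = 143.40° − 271.99° + 360° = 231.41°.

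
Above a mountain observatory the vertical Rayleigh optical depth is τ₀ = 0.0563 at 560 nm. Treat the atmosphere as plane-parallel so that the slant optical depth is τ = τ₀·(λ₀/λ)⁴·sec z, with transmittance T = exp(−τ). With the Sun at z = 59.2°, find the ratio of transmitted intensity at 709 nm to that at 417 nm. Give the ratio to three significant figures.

Airmass: sec 59.2° = 1.9530.
τ(709 nm) = 0.0563 × (560/709)⁴ × 1.9530 = 0.0563 × 0.3892 × 1.9530 = 0.0428.
τ(417 nm) = 0.0563 × (560/417)⁴ × 1.9530 = 0.0563 × 3.2524 × 1.9530 = 0.3576.
T(709)/T(417) = exp(τ_B − τ_A) = exp(0.3148) = 1.3700.

1.37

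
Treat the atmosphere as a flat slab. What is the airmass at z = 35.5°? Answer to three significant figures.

X = sec z = 1/cos 35.5° = 1/0.8141 = 1.2283.

1.23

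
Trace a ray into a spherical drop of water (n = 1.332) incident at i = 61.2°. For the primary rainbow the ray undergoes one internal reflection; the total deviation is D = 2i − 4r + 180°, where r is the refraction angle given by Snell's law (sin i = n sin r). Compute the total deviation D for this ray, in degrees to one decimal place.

137.8°

sin r = sin 61.2° / 1.332 = 0.8763/1.332 = 0.6579; r = 41.14°.
D = 2·61.2° − 4·41.14° + 180° = 122.40° − 164.56° + 180° = 137.84°.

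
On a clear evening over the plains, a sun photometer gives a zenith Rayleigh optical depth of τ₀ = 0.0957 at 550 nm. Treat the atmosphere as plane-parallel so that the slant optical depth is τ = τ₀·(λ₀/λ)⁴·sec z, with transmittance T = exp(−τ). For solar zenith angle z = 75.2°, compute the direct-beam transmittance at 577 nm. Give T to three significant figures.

sec 75.2° = 3.9147.
τ = 0.0957 × (550/577)⁴ × 3.9147 = 0.0957 × 0.8256 × 3.9147 = 0.3093.
T = exp(−0.3093) = 0.7340.

0.734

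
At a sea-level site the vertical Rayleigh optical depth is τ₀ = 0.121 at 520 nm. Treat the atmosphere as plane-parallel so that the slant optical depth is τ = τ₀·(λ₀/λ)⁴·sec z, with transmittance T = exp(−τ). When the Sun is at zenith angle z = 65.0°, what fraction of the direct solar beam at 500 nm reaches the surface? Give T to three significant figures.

sec 65.0° = 2.3662.
τ = 0.121 × (520/500)⁴ × 2.3662 = 0.121 × 1.1699 × 2.3662 = 0.3349.
T = exp(−0.3349) = 0.7154.

0.715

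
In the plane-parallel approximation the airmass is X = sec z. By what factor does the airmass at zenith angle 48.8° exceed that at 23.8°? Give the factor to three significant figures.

X(48.8°)/X(23.8°) = sec 48.8° / sec 23.8° = cos 23.8° / cos 48.8° = 0.9150/0.6587 = 1.3891.

1.39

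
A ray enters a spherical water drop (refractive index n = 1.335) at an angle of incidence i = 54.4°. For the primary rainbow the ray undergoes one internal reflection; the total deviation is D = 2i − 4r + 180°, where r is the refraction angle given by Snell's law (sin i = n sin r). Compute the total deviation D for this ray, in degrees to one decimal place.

138.7°

sin r = sin 54.4° / 1.335 = 0.8131/1.335 = 0.6091; r = 37.52°.
D = 2·54.4° − 4·37.52° + 180° = 108.80° − 150.09° + 180° = 138.71°.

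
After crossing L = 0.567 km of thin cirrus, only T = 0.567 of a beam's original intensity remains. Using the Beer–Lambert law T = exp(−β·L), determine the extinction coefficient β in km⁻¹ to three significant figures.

Beer–Lambert: T = exp(−βL) ⇒ β = −ln(T)/L = −ln(0.567)/0.567 = 0.5674/0.567 = 1.001 km⁻¹.

1.00 km⁻¹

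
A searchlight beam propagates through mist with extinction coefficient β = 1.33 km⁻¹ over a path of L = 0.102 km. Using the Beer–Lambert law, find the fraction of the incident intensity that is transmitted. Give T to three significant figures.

0.873

τ = β·L = 1.33 × 0.102 = 0.1357.
T = exp(−0.1357) = 0.8731.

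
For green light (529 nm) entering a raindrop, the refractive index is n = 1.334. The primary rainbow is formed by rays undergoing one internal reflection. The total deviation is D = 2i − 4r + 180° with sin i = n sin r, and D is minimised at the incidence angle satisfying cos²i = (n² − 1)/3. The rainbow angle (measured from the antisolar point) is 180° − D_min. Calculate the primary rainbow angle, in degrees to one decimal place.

cos²i = (1.77956 − 1)/3 = 0.25985; i = arccos(0.50976) = 59.352°.
sin r = sin 59.352°/1.334 = 0.64492; r = 40.159°.
D_min = 2·59.352° − 4·40.159° + 180° = 138.067°.
Rainbow angle = 180° − D_min = 41.933°.

41.9°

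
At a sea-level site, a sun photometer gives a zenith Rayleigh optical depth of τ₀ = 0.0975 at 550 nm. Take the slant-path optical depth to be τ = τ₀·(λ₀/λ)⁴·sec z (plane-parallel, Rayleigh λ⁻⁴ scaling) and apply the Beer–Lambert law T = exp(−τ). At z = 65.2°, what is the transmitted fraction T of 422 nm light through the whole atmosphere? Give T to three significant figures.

0.511

sec 65.2° = 2.3841.
τ = 0.0975 × (550/422)⁴ × 2.3841 = 0.0975 × 2.8854 × 2.3841 = 0.6707.
T = exp(−0.6707) = 0.5114.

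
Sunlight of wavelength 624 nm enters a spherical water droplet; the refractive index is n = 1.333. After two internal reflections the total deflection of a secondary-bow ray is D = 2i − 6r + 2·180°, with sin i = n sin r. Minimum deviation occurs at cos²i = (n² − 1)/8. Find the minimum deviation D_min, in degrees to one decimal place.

cos²i = (1.77689 − 1)/8 = 0.09711; i = arccos(0.31163) = 71.843°.
sin r = sin 71.843°/1.333 = 0.71283; r = 45.466°.
D_min = 2·71.843° − 6·45.466° + 360° = 230.891°.

230.9°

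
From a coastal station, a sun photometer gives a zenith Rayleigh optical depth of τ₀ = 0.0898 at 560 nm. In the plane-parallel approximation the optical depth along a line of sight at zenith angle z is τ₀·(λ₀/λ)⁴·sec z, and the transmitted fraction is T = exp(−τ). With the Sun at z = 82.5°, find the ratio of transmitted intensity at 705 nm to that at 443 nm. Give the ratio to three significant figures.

Airmass: sec 82.5° = 7.6613.
τ(705 nm) = 0.0898 × (560/705)⁴ × 7.6613 = 0.0898 × 0.3981 × 7.6613 = 0.2739.
τ(443 nm) = 0.0898 × (560/443)⁴ × 7.6613 = 0.0898 × 2.5535 × 7.6613 = 1.7568.
T(705)/T(443) = exp(τ_B − τ_A) = exp(1.4829) = 4.4056.

4.41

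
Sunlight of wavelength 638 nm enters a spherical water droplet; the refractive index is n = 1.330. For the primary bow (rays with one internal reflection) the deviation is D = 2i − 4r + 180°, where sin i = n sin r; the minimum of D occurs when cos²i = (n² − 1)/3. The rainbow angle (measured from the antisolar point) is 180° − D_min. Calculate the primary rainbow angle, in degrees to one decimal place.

cos²i = (1.76890 − 1)/3 = 0.25630; i = arccos(0.50626) = 59.585°.
sin r = sin 59.585°/1.330 = 0.64841; r = 40.422°.
D_min = 2·59.585° − 4·40.422° + 180° = 137.484°.
Rainbow angle = 180° − D_min = 42.516°.

42.5°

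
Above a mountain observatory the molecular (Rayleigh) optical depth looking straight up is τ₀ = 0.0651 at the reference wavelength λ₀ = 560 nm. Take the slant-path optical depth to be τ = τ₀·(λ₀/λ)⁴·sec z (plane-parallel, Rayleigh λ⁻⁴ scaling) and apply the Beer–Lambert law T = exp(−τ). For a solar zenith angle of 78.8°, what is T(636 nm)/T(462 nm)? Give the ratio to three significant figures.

1.69

Airmass: sec 78.8° = 5.1484.
τ(636 nm) = 0.0651 × (560/636)⁴ × 5.1484 = 0.0651 × 0.6011 × 5.1484 = 0.2015.
τ(462 nm) = 0.0651 × (560/462)⁴ × 5.1484 = 0.0651 × 2.1587 × 5.1484 = 0.7235.
T(636)/T(462) = exp(τ_B − τ_A) = exp(0.5220) = 1.6855.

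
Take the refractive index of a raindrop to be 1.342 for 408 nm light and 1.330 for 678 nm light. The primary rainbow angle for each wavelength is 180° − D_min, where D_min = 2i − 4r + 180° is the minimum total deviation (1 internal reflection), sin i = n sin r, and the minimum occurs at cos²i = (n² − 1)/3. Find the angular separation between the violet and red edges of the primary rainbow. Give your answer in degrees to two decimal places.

1.73°

At 408 nm (n = 1.342): cos²i = 0.26699 → i = 58.888°, r = 39.641°, D_min = 139.213°, rainbow angle = 40.787°.
At 678 nm (n = 1.330): cos²i = 0.25630 → i = 59.585°, r = 40.422°, D_min = 137.484°, rainbow angle = 42.516°.
Angular width = |40.787° − 42.516°| = 1.729°.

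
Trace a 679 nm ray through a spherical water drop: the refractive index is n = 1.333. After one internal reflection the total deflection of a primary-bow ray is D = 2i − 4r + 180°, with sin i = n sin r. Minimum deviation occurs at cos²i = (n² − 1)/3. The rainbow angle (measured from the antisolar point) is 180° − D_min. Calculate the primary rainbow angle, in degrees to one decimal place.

42.1°

cos²i = (1.77689 − 1)/3 = 0.25896; i = arccos(0.50888) = 59.410°.
sin r = sin 59.410°/1.333 = 0.64579; r = 40.225°.
D_min = 2·59.410° − 4·40.225° + 180° = 137.922°.
Rainbow angle = 180° − D_min = 42.078°.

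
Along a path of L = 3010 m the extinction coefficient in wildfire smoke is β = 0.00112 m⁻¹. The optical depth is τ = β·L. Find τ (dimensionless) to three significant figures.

τ = β·L = 0.00112 × 3010 = 3.3712.

3.37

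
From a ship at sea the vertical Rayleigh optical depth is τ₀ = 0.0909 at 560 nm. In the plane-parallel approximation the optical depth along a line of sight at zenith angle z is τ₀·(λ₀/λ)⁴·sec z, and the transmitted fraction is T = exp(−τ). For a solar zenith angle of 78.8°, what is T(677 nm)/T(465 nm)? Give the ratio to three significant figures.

2.15

Airmass: sec 78.8° = 5.1484.
τ(677 nm) = 0.0909 × (560/677)⁴ × 5.1484 = 0.0909 × 0.4682 × 5.1484 = 0.2191.
τ(465 nm) = 0.0909 × (560/465)⁴ × 5.1484 = 0.0909 × 2.1035 × 5.1484 = 0.9844.
T(677)/T(465) = exp(τ_B − τ_A) = exp(0.7653) = 2.1497.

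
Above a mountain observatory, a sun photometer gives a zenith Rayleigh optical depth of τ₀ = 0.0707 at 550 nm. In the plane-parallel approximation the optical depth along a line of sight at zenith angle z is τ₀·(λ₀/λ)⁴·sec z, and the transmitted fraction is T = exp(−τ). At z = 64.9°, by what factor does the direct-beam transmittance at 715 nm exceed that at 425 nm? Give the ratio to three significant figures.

1.51

Airmass: sec 64.9° = 2.3574.
τ(715 nm) = 0.0707 × (550/715)⁴ × 2.3574 = 0.0707 × 0.3501 × 2.3574 = 0.0584.
τ(425 nm) = 0.0707 × (550/425)⁴ × 2.3574 = 0.0707 × 2.8048 × 2.3574 = 0.4675.
T(715)/T(425) = exp(τ_B − τ_A) = exp(0.4091) = 1.5055.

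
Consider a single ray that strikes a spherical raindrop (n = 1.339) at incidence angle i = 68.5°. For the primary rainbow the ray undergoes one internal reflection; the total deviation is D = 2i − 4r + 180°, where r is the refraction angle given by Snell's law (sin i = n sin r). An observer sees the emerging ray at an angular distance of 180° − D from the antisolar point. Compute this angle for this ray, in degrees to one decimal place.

sin r = sin 68.5° / 1.339 = 0.9304/1.339 = 0.6949; r = 44.02°.
D = 2·68.5° − 4·44.02° + 180° = 137.00° − 176.06° + 180° = 140.94°.
Angle from antisolar point = 180° − D = 39.06°.

39.1°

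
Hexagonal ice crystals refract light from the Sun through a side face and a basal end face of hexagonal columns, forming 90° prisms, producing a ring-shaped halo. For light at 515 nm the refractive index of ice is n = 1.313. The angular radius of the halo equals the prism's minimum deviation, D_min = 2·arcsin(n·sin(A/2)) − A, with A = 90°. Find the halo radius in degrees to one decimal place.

46.4°

n·sin(A/2) = 1.313 × sin 45° = 1.313 × 0.7071 = 0.9284.
D_min = 2·arcsin(0.9284) − 90° = 2 × 68.192° − 90° = 46.383°.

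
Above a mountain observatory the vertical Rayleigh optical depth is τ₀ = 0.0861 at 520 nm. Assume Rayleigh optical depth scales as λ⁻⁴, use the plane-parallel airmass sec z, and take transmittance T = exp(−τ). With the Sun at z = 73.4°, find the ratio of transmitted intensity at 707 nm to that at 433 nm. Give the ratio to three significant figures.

1.71

Airmass: sec 73.4° = 3.5003.
τ(707 nm) = 0.0861 × (520/707)⁴ × 3.5003 = 0.0861 × 0.2926 × 3.5003 = 0.0882.
τ(433 nm) = 0.0861 × (520/433)⁴ × 3.5003 = 0.0861 × 2.0800 × 3.5003 = 0.6269.
T(707)/T(433) = exp(τ_B − τ_A) = exp(0.5387) = 1.7137.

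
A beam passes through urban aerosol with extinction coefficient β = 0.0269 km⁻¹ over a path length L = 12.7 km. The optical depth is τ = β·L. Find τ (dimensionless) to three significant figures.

τ = β·L = 0.0269 × 12.7 = 0.3416.

0.342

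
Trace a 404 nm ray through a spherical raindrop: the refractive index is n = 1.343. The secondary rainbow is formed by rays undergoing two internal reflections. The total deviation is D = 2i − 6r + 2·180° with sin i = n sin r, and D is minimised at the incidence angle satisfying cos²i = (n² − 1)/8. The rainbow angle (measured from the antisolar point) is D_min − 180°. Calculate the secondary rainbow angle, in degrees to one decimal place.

cos²i = (1.80365 − 1)/8 = 0.10046; i = arccos(0.31695) = 71.522°.
sin r = sin 71.522°/1.343 = 0.70621; r = 44.928°.
D_min = 2·71.522° − 6·44.928° + 360° = 233.478°.
Rainbow angle = D_min − 180° = 53.478°.

53.5°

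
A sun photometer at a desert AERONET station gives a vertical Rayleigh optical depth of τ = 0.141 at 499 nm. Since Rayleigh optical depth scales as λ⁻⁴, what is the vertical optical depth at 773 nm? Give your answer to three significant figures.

τ(773 nm) = τ(499 nm) × (499/773)⁴ = 0.141 × (0.6455)⁴ = 0.141 × 0.1737 = 0.0245.

0.0245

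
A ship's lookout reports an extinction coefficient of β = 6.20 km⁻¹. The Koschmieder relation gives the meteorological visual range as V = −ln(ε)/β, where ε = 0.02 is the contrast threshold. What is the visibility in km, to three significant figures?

0.631 km

V = −ln(0.02) / 6.20 = 3.912 / 6.20 = 0.6310 km.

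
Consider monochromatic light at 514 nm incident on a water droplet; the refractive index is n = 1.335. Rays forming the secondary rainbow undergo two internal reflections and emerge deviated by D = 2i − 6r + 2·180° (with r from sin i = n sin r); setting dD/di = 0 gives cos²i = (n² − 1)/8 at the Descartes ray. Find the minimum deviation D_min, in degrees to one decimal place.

cos²i = (1.78222 − 1)/8 = 0.09778; i = arccos(0.31269) = 71.778°.
sin r = sin 71.778°/1.335 = 0.71150; r = 45.357°.
D_min = 2·71.778° − 6·45.357° + 360° = 231.414°.

231.4°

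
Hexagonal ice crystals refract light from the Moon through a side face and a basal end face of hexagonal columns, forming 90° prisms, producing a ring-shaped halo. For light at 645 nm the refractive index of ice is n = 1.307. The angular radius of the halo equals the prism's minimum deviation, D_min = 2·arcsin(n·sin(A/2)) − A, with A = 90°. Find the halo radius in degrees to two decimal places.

n·sin(A/2) = 1.307 × sin 45° = 1.307 × 0.7071 = 0.9242.
D_min = 2·arcsin(0.9242) − 90° = 2 × 67.546° − 90° = 45.093°.

45.09°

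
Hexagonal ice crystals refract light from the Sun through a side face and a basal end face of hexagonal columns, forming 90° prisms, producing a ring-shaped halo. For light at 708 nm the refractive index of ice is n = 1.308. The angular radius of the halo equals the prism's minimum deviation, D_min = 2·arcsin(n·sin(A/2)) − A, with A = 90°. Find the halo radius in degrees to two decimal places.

n·sin(A/2) = 1.308 × sin 45° = 1.308 × 0.7071 = 0.9249.
D_min = 2·arcsin(0.9249) − 90° = 2 × 67.653° − 90° = 45.305°.

45.31°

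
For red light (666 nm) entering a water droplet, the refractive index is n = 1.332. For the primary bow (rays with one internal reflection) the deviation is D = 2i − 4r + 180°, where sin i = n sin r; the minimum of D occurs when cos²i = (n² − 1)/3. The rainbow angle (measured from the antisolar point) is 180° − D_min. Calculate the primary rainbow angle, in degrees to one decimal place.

cos²i = (1.77422 − 1)/3 = 0.25807; i = arccos(0.50801) = 59.469°.
sin r = sin 59.469°/1.332 = 0.64666; r = 40.290°.
D_min = 2·59.469° − 4·40.290° + 180° = 137.776°.
Rainbow angle = 180° − D_min = 42.224°.

42.2°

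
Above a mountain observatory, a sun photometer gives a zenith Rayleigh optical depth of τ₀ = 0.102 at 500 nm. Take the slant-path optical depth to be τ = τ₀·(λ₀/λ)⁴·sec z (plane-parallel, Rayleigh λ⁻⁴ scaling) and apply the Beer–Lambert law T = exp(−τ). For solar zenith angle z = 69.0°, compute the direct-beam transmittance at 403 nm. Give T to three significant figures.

sec 69.0° = 2.7904.
τ = 0.102 × (500/403)⁴ × 2.7904 = 0.102 × 2.3695 × 2.7904 = 0.6744.
T = exp(−0.6744) = 0.5095.

0.509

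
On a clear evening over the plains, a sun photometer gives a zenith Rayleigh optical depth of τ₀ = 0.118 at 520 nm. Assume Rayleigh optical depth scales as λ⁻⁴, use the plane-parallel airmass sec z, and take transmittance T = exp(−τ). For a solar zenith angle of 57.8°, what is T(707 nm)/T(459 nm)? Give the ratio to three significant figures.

1.35

Airmass: sec 57.8° = 1.8766.
τ(707 nm) = 0.118 × (520/707)⁴ × 1.8766 = 0.118 × 0.2926 × 1.8766 = 0.0648.
τ(459 nm) = 0.118 × (520/459)⁴ × 1.8766 = 0.118 × 1.6473 × 1.8766 = 0.3648.
T(707)/T(459) = exp(τ_B − τ_A) = exp(0.3000) = 1.3498.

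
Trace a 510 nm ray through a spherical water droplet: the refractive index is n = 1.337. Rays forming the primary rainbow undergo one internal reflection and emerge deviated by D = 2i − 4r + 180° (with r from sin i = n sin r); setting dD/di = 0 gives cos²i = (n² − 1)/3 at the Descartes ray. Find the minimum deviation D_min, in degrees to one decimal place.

138.5°

cos²i = (1.78757 − 1)/3 = 0.26252; i = arccos(0.51237) = 59.178°.
sin r = sin 59.178°/1.337 = 0.64231; r = 39.964°.
D_min = 2·59.178° − 4·39.964° + 180° = 138.500°.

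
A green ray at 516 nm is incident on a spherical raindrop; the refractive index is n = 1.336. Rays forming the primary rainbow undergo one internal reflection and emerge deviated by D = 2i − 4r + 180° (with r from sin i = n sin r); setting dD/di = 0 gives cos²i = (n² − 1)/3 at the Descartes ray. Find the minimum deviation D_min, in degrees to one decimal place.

138.4°

cos²i = (1.78490 − 1)/3 = 0.26163; i = arccos(0.51150) = 59.236°.
sin r = sin 59.236°/1.336 = 0.64318; r = 40.029°.
D_min = 2·59.236° − 4·40.029° + 180° = 138.356°.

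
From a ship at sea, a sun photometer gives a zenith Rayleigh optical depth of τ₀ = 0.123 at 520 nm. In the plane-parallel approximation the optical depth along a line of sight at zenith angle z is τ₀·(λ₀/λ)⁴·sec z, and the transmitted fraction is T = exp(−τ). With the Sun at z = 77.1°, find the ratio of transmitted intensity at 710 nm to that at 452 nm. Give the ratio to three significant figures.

Airmass: sec 77.1° = 4.4793.
τ(710 nm) = 0.123 × (520/710)⁴ × 4.4793 = 0.123 × 0.2877 × 4.4793 = 0.1585.
τ(452 nm) = 0.123 × (520/452)⁴ × 4.4793 = 0.123 × 1.7517 × 4.4793 = 0.9651.
T(710)/T(452) = exp(τ_B − τ_A) = exp(0.8066) = 2.2402.

2.24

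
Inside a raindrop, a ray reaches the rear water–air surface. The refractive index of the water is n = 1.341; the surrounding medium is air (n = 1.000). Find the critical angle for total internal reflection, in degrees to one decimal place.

sin θ_c = n_air / n = 1.000 / 1.341 = 0.7457.
θ_c = arcsin(0.7457) = 48.22°.

48.2°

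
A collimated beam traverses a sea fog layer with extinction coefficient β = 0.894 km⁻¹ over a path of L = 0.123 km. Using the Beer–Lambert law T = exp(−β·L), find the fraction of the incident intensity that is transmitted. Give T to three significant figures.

0.896

τ = β·L = 0.894 × 0.123 = 0.1100.
T = exp(−0.1100) = 0.8959.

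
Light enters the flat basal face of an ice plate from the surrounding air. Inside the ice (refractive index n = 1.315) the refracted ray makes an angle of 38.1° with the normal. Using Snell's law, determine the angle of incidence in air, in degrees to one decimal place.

Snell: sin θ_i = n · sin θ_r = 1.315 × sin 38.1° = 1.315 × 0.6170 = 0.8114.
θ_i = arcsin(0.8114) = 54.23°.

54.2°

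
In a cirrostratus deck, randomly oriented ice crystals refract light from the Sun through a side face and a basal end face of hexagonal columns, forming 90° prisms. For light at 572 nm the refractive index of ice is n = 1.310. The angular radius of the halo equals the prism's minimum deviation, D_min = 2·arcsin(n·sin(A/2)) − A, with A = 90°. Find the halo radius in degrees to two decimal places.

45.73°

n·sin(A/2) = 1.310 × sin 45° = 1.310 × 0.7071 = 0.9263.
D_min = 2·arcsin(0.9263) − 90° = 2 × 67.867° − 90° = 45.733°.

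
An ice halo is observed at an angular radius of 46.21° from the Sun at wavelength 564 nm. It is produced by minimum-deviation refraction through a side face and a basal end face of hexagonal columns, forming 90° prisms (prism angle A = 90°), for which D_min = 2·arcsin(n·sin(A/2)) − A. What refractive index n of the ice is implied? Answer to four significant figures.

Rearranging: n = sin((D_min + A)/2) / sin(A/2).
(D_min + A)/2 = (46.21° + 90°)/2 = 68.105°.
n = sin 68.105° / sin 45° = 0.9279 / 0.7071 = 1.3122.

1.312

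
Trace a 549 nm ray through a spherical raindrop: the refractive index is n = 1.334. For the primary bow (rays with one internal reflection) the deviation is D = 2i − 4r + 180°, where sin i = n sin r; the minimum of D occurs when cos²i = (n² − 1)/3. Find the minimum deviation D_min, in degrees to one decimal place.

138.1°

cos²i = (1.77956 − 1)/3 = 0.25985; i = arccos(0.50976) = 59.352°.
sin r = sin 59.352°/1.334 = 0.64492; r = 40.159°.
D_min = 2·59.352° − 4·40.159° + 180° = 138.067°.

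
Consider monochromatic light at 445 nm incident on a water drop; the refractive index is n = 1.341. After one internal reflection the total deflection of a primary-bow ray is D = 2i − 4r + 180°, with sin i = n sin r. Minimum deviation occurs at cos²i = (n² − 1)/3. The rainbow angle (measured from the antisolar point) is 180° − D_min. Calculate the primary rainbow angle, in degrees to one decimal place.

40.9°

cos²i = (1.79828 − 1)/3 = 0.26609; i = arccos(0.51584) = 58.946°.
sin r = sin 58.946°/1.341 = 0.63884; r = 39.705°.
D_min = 2·58.946° − 4·39.705° + 180° = 139.071°.
Rainbow angle = 180° − D_min = 40.929°.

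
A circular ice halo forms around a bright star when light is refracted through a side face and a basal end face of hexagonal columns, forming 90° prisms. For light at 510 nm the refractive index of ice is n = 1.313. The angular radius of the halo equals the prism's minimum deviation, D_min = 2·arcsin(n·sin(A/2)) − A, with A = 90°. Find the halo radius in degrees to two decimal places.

46.38°

n·sin(A/2) = 1.313 × sin 45° = 1.313 × 0.7071 = 0.9284.
D_min = 2·arcsin(0.9284) − 90° = 2 × 68.192° − 90° = 46.383°.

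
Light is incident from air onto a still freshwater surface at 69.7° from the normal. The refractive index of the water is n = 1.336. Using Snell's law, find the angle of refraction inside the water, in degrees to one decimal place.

44.6°

Snell: sin θ_r = sin θ_i / n = sin 69.7° / 1.336 = 0.9379 / 1.336 = 0.7020.
θ_r = arcsin(0.7020) = 44.59°.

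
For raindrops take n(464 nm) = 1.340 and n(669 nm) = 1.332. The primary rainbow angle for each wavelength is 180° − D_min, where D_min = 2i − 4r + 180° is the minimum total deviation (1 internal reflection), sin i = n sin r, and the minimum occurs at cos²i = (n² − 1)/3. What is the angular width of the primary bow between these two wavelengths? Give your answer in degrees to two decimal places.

1.15°

At 464 nm (n = 1.340): cos²i = 0.26520 → i = 59.004°, r = 39.770°, D_min = 138.929°, rainbow angle = 41.071°.
At 669 nm (n = 1.332): cos²i = 0.25807 → i = 59.469°, r = 40.290°, D_min = 137.776°, rainbow angle = 42.224°.
Angular width = |41.071° − 42.224°| = 1.153°.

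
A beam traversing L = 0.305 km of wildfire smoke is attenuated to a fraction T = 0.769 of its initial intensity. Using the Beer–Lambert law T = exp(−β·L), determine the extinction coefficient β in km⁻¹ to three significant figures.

0.861 km⁻¹

Beer–Lambert: T = exp(−βL) ⇒ β = −ln(T)/L = −ln(0.769)/0.305 = 0.2627/0.305 = 0.8612 km⁻¹.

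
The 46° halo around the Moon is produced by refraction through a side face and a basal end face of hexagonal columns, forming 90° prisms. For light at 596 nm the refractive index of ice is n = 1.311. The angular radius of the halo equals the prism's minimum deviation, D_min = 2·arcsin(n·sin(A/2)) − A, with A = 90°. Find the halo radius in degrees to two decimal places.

45.95°

n·sin(A/2) = 1.311 × sin 45° = 1.311 × 0.7071 = 0.9270.
D_min = 2·arcsin(0.9270) − 90° = 2 × 67.974° − 90° = 45.949°.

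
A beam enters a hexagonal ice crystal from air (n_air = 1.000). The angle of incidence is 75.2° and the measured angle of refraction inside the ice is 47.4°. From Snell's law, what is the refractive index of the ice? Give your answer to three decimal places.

n = sin θ_i / sin θ_r = sin 75.2° / sin 47.4° = 0.9668 / 0.7361 = 1.3134.

1.313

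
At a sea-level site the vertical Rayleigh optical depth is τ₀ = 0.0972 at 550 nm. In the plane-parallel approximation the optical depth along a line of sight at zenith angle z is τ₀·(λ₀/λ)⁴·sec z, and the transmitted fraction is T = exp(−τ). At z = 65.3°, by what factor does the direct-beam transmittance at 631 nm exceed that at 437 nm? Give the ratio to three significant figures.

Airmass: sec 65.3° = 2.3931.
τ(631 nm) = 0.0972 × (550/631)⁴ × 2.3931 = 0.0972 × 0.5772 × 2.3931 = 0.1343.
τ(437 nm) = 0.0972 × (550/437)⁴ × 2.3931 = 0.0972 × 2.5091 × 2.3931 = 0.5837.
T(631)/T(437) = exp(τ_B − τ_A) = exp(0.4494) = 1.5673.

1.57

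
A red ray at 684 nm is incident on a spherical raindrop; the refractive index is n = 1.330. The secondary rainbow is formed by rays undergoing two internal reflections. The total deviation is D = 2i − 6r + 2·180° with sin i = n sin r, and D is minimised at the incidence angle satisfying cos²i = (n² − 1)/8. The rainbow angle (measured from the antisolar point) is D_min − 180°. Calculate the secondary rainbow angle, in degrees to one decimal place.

cos²i = (1.76890 − 1)/8 = 0.09611; i = arccos(0.31002) = 71.940°.
sin r = sin 71.940°/1.330 = 0.71483; r = 45.630°.
D_min = 2·71.940° − 6·45.630° + 360° = 230.101°.
Rainbow angle = D_min − 180° = 50.101°.

50.1°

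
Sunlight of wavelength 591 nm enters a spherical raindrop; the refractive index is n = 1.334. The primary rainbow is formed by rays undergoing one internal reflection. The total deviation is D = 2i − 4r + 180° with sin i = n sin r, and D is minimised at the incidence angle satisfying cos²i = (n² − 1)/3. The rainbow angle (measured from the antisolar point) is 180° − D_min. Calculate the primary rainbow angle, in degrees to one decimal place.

cos²i = (1.77956 − 1)/3 = 0.25985; i = arccos(0.50976) = 59.352°.
sin r = sin 59.352°/1.334 = 0.64492; r = 40.159°.
D_min = 2·59.352° − 4·40.159° + 180° = 138.067°.
Rainbow angle = 180° − D_min = 41.933°.

41.9°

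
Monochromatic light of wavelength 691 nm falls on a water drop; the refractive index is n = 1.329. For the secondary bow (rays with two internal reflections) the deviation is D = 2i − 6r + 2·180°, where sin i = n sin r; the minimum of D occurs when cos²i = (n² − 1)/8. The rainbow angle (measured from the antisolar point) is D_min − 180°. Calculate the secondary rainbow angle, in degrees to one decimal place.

cos²i = (1.76624 − 1)/8 = 0.09578; i = arccos(0.30948) = 71.972°.
sin r = sin 71.972°/1.329 = 0.71550; r = 45.685°.
D_min = 2·71.972° − 6·45.685° + 360° = 229.837°.
Rainbow angle = D_min − 180° = 49.837°.

49.8°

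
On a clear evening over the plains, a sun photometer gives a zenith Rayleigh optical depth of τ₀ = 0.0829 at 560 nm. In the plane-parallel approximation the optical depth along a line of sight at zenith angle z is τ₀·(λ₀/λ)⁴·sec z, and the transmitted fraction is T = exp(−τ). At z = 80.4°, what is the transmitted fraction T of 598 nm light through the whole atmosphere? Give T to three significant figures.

0.682

sec 80.4° = 5.9963.
τ = 0.0829 × (560/598)⁴ × 5.9963 = 0.0829 × 0.7690 × 5.9963 = 0.3823.
T = exp(−0.3823) = 0.6823.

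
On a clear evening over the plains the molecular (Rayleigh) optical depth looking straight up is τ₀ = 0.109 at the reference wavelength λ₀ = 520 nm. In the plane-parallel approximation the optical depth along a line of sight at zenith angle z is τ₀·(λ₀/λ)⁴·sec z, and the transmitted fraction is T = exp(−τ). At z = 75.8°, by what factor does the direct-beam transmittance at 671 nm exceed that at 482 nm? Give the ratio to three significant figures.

1.56

Airmass: sec 75.8° = 4.0765.
τ(671 nm) = 0.109 × (520/671)⁴ × 4.0765 = 0.109 × 0.3607 × 4.0765 = 0.1603.
τ(482 nm) = 0.109 × (520/482)⁴ × 4.0765 = 0.109 × 1.3546 × 4.0765 = 0.6019.
T(671)/T(482) = exp(τ_B − τ_A) = exp(0.4417) = 1.5553.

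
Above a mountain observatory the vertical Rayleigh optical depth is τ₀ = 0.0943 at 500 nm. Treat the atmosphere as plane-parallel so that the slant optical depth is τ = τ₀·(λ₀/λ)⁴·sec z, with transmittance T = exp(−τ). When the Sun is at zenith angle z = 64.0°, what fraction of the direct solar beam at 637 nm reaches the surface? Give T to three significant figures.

sec 64.0° = 2.2812.
τ = 0.0943 × (500/637)⁴ × 2.2812 = 0.0943 × 0.3796 × 2.2812 = 0.0817.
T = exp(−0.0817) = 0.9216.

0.922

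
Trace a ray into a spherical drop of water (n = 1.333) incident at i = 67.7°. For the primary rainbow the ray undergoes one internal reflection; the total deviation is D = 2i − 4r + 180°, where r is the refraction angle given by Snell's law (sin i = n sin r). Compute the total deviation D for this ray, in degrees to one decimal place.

139.6°

sin r = sin 67.7° / 1.333 = 0.9252/1.333 = 0.6941; r = 43.95°.
D = 2·67.7° − 4·43.95° + 180° = 135.40° − 175.82° + 180° = 139.58°.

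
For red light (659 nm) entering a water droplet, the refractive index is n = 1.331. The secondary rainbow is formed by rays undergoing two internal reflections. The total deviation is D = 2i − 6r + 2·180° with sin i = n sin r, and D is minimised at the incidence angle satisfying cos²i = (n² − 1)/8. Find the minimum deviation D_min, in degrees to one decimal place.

230.4°

cos²i = (1.77156 − 1)/8 = 0.09645; i = arccos(0.31056) = 71.907°.
sin r = sin 71.907°/1.331 = 0.71417; r = 45.575°.
D_min = 2·71.907° − 6·45.575° + 360° = 230.365°.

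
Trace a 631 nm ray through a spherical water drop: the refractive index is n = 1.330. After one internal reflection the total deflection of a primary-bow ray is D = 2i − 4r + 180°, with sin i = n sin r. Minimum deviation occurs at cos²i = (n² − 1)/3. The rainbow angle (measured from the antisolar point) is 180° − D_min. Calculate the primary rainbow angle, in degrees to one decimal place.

cos²i = (1.76890 − 1)/3 = 0.25630; i = arccos(0.50626) = 59.585°.
sin r = sin 59.585°/1.330 = 0.64841; r = 40.422°.
D_min = 2·59.585° − 4·40.422° + 180° = 137.484°.
Rainbow angle = 180° − D_min = 42.516°.

42.5°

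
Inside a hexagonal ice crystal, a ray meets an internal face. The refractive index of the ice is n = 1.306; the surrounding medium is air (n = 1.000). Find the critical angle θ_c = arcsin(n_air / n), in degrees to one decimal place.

sin θ_c = n_air / n = 1.000 / 1.306 = 0.7657.
θ_c = arcsin(0.7657) = 49.97°.

50.0°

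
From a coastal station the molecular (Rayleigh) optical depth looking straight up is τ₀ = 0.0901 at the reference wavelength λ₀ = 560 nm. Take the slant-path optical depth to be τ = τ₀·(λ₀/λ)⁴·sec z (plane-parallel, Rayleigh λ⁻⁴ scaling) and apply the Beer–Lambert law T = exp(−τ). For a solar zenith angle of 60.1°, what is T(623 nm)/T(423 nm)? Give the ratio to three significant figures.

1.55

Airmass: sec 60.1° = 2.0061.
τ(623 nm) = 0.0901 × (560/623)⁴ × 2.0061 = 0.0901 × 0.6528 × 2.0061 = 0.1180.
τ(423 nm) = 0.0901 × (560/423)⁴ × 2.0061 = 0.0901 × 3.0718 × 2.0061 = 0.5552.
T(623)/T(423) = exp(τ_B − τ_A) = exp(0.4372) = 1.5484.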